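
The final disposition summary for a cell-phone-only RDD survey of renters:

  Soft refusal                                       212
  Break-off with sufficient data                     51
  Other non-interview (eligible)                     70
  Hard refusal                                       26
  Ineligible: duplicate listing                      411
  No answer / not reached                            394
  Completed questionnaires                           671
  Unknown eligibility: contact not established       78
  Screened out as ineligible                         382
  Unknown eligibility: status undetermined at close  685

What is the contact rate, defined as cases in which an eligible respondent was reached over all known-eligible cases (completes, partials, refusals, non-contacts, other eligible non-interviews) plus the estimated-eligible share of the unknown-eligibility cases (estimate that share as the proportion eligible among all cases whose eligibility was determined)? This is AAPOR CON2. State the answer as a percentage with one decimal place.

53.8%

Refusal or break-off = 26 + 212 = 238
Unknown if eligible = 78 + 685 = 763
Screened out, ineligible = 382 + 411 = 793
Numerator → 671 + 51 + 238 + 70 = 1030
Eligible (known) → 671 + 51 + 238 + 394 + 70 = 1424
e = 1424 / (1424 + 793) = 1424 / 2217 = 0.6423
e × U → 0.6423 × 763 = 490.07
Denom → 1424 + 490.07 = 1914.07
CON2 = 1030 / 1914.07 = 0.5381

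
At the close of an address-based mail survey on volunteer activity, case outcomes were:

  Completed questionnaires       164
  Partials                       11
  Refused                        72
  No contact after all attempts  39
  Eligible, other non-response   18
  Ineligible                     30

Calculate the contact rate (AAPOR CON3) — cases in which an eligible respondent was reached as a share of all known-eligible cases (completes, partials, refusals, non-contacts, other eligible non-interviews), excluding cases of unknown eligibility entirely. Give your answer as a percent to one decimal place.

Top = 164 + 11 + 72 + 18 = 265
Base = 164 + 11 + 72 + 39 + 18 = 304
CON3 = 265 / 304 = 0.8717

87.2%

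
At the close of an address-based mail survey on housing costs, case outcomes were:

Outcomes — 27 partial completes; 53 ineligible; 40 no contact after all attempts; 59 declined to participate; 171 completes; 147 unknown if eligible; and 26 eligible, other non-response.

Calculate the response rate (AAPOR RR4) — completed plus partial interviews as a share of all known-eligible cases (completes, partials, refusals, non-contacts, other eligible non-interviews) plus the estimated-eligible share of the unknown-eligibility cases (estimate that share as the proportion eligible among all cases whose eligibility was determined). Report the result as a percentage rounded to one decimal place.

44.1%

Top = 171 + 27 = 198
Known eligible = 171 + 27 + 59 + 40 + 26 = 323
e = 323 / (323 + 53) = 323 / 376 = 0.8590
Eligible share of unknowns = 0.8590 × 147 = 126.27
Base = 323 + 126.27 = 449.27
RR4 = 198 / 449.27 = 0.4407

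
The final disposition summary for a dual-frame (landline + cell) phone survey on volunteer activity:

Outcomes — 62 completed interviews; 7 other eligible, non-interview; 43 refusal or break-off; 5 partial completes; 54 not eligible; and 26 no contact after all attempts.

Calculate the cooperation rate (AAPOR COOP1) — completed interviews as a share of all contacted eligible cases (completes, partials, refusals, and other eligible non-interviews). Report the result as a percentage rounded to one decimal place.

53.0%

Numerator = 62
Denom = 62 + 5 + 43 + 7 = 117
COOP1 = 62 / 117 = 0.5299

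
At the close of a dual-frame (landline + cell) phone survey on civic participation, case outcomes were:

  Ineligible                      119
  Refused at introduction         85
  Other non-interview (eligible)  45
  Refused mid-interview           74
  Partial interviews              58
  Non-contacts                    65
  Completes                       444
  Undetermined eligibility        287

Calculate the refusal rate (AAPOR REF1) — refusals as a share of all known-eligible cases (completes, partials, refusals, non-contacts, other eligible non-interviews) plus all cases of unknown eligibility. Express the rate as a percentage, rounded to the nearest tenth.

15.0%

Declined to participate = 85 + 74 = 159
Top = 159
Denominator = 444 + 58 + 159 + 65 + 45 + 287 = 1058
REF1 = 159 / 1058 = 0.1503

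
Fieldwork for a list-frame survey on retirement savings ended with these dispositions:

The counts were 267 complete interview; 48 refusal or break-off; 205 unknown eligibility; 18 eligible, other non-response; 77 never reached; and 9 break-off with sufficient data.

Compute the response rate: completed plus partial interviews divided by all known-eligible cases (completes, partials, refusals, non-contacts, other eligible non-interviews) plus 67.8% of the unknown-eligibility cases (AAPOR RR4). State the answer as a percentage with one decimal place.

Num = 267 + 9 = 276
Determined eligible = 267 + 9 + 48 + 77 + 18 = 419
Eligible share of unknowns = 0.6780 × 205 = 138.99
Base = 419 + 138.99 = 557.99
RR4 = 276 / 557.99 = 0.4946

49.5%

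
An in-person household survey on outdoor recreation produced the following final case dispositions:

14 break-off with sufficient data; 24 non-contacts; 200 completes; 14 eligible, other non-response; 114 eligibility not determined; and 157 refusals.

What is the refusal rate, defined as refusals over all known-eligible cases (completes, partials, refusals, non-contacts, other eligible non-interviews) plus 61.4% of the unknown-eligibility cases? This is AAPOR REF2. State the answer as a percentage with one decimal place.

Num → 157
Eligible (known) → 200 + 14 + 157 + 24 + 14 = 409
Estimated eligible among unknowns → 0.6140 × 114 = 70.00
Denominator → 409 + 70.00 = 479.00
REF2 = 157 / 479.00 = 0.3278

32.8%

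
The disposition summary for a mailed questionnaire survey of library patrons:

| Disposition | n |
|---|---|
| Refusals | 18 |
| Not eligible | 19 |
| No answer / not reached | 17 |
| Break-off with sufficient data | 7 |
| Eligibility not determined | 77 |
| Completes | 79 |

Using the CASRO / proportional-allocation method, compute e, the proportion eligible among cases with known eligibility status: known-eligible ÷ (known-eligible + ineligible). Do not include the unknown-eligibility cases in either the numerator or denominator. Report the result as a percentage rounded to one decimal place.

Determined eligible: 79 + 7 + 18 + 17 = 121
e = 121 / (121 + 19) = 121 / 140 = 0.8643

86.4%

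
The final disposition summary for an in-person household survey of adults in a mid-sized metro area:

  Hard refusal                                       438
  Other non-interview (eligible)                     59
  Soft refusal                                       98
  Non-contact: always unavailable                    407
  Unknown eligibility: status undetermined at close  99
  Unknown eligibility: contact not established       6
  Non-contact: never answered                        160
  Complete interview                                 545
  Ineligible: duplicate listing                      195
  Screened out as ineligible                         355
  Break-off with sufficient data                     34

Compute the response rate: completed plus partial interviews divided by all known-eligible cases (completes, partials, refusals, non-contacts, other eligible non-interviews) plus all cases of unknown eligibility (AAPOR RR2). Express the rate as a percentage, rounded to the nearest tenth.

31.4%

Refusal or break-off = 438 + 98 = 536
Never reached = 160 + 407 = 567
Unknown eligibility = 6 + 99 = 105
Not eligible = 355 + 195 = 550
Top: 545 + 34 = 579
Denominator: 545 + 34 + 536 + 567 + 59 + 105 = 1846
RR2 = 579 / 1846 = 0.3137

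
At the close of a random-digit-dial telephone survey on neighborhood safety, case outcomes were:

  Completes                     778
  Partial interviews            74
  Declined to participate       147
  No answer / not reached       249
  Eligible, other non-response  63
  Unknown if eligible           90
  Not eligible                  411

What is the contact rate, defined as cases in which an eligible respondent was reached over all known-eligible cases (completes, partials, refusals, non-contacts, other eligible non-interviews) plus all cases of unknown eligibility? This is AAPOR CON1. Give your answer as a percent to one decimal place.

75.8%

Num: 778 + 74 + 147 + 63 = 1062
Denominator: 778 + 74 + 147 + 249 + 63 + 90 = 1401
CON1 = 1062 / 1401 = 0.7580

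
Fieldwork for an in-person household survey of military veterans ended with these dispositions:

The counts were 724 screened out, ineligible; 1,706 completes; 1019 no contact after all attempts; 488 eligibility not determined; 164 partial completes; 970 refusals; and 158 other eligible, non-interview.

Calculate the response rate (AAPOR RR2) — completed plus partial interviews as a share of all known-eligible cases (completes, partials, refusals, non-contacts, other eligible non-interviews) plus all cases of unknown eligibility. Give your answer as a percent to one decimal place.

41.5%

Numerator: 1706 + 164 = 1870
Denom: 1706 + 164 + 970 + 1019 + 158 + 488 = 4505
RR2 = 1870 / 4505 = 0.4151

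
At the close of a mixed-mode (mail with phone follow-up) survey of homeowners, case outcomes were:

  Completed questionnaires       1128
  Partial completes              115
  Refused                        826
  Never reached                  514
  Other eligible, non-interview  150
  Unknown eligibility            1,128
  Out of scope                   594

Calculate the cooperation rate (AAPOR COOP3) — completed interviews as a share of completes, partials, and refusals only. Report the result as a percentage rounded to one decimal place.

Num: 1128
Denom: 1128 + 115 + 826 = 2069
COOP3 = 1128 / 2069 = 0.5452

54.5%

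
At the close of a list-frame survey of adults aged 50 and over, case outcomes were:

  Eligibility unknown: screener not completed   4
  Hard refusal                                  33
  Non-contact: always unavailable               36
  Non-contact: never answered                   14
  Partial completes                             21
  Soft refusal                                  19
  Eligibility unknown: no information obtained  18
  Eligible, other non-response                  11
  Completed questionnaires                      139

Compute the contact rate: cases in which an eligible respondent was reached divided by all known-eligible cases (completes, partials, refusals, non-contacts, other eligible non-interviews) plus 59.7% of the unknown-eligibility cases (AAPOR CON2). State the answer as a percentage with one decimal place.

77.9%

Refusal or break-off = 33 + 19 = 52
Non-contacts = 14 + 36 = 50
Eligibility not determined = 4 + 18 = 22
Top = 139 + 21 + 52 + 11 = 223
Known eligible = 139 + 21 + 52 + 50 + 11 = 273
e × U = 0.5970 × 22 = 13.13
Denominator = 273 + 13.13 = 286.13
CON2 = 223 / 286.13 = 0.7794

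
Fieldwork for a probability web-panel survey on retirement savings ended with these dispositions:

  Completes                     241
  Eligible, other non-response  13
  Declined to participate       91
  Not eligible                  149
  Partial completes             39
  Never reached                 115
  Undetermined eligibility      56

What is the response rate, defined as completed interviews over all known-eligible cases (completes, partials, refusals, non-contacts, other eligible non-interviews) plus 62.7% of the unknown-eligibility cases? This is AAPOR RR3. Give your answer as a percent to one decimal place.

Numerator: 241
Eligible (known): 241 + 39 + 91 + 115 + 13 = 499
Estimated eligible among unknowns: 0.6270 × 56 = 35.11
Base: 499 + 35.11 = 534.11
RR3 = 241 / 534.11 = 0.4512

45.1%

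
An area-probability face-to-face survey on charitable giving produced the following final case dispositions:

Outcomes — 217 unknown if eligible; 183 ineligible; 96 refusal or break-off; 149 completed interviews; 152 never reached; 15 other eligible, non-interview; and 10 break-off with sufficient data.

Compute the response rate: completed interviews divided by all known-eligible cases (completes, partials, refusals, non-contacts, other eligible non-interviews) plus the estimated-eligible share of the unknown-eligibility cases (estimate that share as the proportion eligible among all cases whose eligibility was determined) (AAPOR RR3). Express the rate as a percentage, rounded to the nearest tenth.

26.0%

Numerator → 149
Determined eligible → 149 + 10 + 96 + 152 + 15 = 422
e = 422 / (422 + 183) = 422 / 605 = 0.6975
Estimated eligible among unknowns → 0.6975 × 217 = 151.36
Base → 422 + 151.36 = 573.36
RR3 = 149 / 573.36 = 0.2599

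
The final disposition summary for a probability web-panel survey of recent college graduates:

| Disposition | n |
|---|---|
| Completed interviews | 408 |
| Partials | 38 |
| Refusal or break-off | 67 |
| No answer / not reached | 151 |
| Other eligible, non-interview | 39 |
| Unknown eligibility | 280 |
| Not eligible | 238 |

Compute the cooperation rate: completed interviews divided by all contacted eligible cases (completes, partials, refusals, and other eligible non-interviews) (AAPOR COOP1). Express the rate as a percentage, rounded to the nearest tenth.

Top: 408
Base: 408 + 38 + 67 + 39 = 552
COOP1 = 408 / 552 = 0.7391

73.9%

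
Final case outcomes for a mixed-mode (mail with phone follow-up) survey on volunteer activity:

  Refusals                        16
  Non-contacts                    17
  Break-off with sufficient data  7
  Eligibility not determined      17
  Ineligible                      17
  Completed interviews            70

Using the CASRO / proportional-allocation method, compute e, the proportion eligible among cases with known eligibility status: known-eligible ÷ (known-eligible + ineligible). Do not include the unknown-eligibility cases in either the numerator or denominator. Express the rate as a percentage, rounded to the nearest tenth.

Determined eligible: 70 + 7 + 16 + 17 = 110
e = 110 / (110 + 17) = 110 / 127 = 0.8661

86.6%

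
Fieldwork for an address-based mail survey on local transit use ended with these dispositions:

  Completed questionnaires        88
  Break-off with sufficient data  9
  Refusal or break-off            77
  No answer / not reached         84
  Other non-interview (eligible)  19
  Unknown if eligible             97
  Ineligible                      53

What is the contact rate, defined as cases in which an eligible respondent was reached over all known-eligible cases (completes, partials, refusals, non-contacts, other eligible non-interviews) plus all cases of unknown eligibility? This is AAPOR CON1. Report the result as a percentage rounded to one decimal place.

51.6%

Num: 88 + 9 + 77 + 19 = 193
Denom: 88 + 9 + 77 + 84 + 19 + 97 = 374
CON1 = 193 / 374 = 0.5160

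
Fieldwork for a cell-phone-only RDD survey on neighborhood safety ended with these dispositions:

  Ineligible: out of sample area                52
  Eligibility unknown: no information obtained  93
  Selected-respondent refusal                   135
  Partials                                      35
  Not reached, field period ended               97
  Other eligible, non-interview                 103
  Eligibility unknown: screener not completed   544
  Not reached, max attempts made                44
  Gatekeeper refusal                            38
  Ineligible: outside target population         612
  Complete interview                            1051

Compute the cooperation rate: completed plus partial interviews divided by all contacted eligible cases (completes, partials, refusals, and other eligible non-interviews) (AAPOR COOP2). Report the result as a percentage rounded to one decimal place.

Refusal or break-off = 38 + 135 = 173
Non-contacts = 97 + 44 = 141
Eligibility not determined = 544 + 93 = 637
Screened out, ineligible = 612 + 52 = 664
Top = 1051 + 35 = 1086
Base = 1051 + 35 + 173 + 103 = 1362
COOP2 = 1086 / 1362 = 0.7974

79.7%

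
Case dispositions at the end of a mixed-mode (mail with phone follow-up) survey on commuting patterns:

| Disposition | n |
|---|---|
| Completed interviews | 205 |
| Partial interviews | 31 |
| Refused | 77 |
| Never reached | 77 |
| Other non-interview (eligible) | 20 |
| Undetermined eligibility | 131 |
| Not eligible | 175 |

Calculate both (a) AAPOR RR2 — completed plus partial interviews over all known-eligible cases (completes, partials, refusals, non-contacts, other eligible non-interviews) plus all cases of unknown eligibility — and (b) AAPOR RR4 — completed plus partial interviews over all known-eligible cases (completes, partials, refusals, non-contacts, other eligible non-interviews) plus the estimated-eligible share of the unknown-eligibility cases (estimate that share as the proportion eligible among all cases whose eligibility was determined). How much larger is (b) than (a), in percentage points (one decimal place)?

Numerator → 205 + 31 = 236
Denominator → 205 + 31 + 77 + 77 + 20 + 131 = 541
RR2 = 236 / 541 = 0.4362
Known eligible → 205 + 31 + 77 + 77 + 20 = 410
e = 410 / (410 + 175) = 410 / 585 = 0.7009
Eligible share of unknowns → 0.7009 × 131 = 91.82
Denominator → 410 + 91.82 = 501.82
RR4 = 236 / 501.82 = 0.4703
Difference = 47.03 − 43.62 = 3.41 percentage points

3.4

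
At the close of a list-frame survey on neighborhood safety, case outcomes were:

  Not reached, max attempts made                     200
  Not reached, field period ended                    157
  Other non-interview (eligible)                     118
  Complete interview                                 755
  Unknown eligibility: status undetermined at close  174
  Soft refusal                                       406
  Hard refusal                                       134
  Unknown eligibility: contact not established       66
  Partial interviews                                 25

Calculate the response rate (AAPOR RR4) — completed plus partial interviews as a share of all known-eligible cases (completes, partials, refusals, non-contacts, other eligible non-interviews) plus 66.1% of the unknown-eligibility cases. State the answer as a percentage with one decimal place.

39.9%

Refused = 134 + 406 = 540
Non-contacts = 157 + 200 = 357
Eligibility not determined = 66 + 174 = 240
Numerator = 755 + 25 = 780
Known eligible = 755 + 25 + 540 + 357 + 118 = 1795
Eligible share of unknowns = 0.6610 × 240 = 158.64
Denominator = 1795 + 158.64 = 1953.64
RR4 = 780 / 1953.64 = 0.3993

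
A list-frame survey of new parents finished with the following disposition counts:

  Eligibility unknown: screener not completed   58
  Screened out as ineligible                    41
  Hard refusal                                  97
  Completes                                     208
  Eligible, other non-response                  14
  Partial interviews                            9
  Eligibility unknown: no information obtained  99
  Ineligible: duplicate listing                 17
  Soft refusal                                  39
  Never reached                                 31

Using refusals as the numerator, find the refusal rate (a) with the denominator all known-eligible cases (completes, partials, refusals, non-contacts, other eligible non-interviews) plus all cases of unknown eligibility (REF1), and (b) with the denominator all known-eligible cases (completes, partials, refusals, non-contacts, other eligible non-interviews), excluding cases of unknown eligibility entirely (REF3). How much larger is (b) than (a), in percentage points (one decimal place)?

Refusals = 97 + 39 = 136
Unknown eligibility = 58 + 99 = 157
Out of scope = 41 + 17 = 58
Num → 136
Base → 208 + 9 + 136 + 31 + 14 + 157 = 555
REF1 = 136 / 555 = 0.2450
Base → 208 + 9 + 136 + 31 + 14 = 398
REF3 = 136 / 398 = 0.3417
Difference = 34.17 − 24.50 = 9.67 percentage points

9.7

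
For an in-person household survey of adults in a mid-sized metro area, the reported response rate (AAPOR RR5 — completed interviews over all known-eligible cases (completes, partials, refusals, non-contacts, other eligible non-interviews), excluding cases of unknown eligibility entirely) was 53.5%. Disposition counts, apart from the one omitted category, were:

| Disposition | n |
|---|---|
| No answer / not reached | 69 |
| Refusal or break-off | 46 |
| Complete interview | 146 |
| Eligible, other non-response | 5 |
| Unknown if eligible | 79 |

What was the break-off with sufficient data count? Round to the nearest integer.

RR5 = 146 / D = 0.535
D = 146 / 0.535 = 272.9
Other denominator terms total 266
break-off with sufficient data = 272.9 − 266 ≈ 7

7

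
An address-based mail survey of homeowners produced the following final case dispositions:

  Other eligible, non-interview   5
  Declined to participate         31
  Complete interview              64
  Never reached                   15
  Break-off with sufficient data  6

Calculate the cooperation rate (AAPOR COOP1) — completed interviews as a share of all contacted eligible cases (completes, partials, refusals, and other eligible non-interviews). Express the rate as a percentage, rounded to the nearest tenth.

Top: 64
Denom: 64 + 6 + 31 + 5 = 106
COOP1 = 64 / 106 = 0.6038

60.4%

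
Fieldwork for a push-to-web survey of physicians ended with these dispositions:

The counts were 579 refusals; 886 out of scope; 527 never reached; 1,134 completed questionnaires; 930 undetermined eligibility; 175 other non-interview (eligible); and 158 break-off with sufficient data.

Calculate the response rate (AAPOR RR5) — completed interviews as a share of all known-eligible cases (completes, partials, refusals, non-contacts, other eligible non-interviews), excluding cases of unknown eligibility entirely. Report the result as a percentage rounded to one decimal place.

Top = 1134
Base = 1134 + 158 + 579 + 527 + 175 = 2573
RR5 = 1134 / 2573 = 0.4407

44.1%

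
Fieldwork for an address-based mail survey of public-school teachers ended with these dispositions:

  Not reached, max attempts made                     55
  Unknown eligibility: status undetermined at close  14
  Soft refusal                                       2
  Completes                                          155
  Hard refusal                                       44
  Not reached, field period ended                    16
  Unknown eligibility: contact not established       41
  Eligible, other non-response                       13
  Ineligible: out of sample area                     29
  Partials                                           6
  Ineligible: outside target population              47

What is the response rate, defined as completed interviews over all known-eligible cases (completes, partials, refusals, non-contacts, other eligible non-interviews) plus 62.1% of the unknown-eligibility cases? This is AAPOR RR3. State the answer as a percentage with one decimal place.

Refused = 44 + 2 = 46
Non-contacts = 16 + 55 = 71
Eligibility not determined = 41 + 14 = 55
Not eligible = 47 + 29 = 76
Num = 155
Known eligible = 155 + 6 + 46 + 71 + 13 = 291
e × U = 0.6210 × 55 = 34.16
Base = 291 + 34.16 = 325.16
RR3 = 155 / 325.16 = 0.4767

47.7%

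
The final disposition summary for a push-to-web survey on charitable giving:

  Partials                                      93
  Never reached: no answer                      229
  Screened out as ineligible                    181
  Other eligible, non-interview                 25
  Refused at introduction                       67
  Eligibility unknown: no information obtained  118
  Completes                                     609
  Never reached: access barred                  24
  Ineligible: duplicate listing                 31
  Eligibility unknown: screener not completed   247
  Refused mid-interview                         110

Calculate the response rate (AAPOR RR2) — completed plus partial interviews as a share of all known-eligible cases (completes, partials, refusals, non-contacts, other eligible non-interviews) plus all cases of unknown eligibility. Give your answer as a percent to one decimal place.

Refused = 67 + 110 = 177
No contact after all attempts = 229 + 24 = 253
Eligibility not determined = 247 + 118 = 365
Not eligible = 181 + 31 = 212
Top = 609 + 93 = 702
Base = 609 + 93 + 177 + 253 + 25 + 365 = 1522
RR2 = 702 / 1522 = 0.4612

46.1%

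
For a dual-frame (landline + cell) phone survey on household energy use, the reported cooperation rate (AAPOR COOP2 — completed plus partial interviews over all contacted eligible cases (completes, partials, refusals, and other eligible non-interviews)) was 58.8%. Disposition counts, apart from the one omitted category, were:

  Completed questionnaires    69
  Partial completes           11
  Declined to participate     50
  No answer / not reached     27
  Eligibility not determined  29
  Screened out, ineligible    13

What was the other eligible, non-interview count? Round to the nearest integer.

6

Numerator → 69 + 11 = 80
COOP2 = 80 / D = 0.588
D = 80 / 0.588 = 136.1
Rest of base = 130
other eligible, non-interview = 136.1 − 130 ≈ 6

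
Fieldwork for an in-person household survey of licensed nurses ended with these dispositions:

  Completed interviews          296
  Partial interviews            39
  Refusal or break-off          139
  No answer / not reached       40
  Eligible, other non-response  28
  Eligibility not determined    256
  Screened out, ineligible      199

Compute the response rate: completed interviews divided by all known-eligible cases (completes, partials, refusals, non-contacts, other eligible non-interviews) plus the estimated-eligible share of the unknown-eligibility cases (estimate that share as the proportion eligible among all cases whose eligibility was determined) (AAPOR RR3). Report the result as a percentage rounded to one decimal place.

40.6%

Num → 296
Determined eligible → 296 + 39 + 139 + 40 + 28 = 542
e = 542 / (542 + 199) = 542 / 741 = 0.7314
e × U → 0.7314 × 256 = 187.24
Denominator → 542 + 187.24 = 729.24
RR3 = 296 / 729.24 = 0.4059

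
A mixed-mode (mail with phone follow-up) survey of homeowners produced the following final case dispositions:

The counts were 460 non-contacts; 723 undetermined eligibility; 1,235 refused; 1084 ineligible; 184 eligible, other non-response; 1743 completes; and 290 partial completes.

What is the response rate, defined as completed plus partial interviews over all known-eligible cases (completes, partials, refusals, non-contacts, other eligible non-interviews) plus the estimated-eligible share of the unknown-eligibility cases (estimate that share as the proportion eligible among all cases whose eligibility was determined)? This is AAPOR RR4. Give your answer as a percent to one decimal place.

45.4%

Num → 1743 + 290 = 2033
Determined eligible → 1743 + 290 + 1235 + 460 + 184 = 3912
e = 3912 / (3912 + 1084) = 3912 / 4996 = 0.7830
e × U → 0.7830 × 723 = 566.11
Denominator → 3912 + 566.11 = 4478.11
RR4 = 2033 / 4478.11 = 0.4540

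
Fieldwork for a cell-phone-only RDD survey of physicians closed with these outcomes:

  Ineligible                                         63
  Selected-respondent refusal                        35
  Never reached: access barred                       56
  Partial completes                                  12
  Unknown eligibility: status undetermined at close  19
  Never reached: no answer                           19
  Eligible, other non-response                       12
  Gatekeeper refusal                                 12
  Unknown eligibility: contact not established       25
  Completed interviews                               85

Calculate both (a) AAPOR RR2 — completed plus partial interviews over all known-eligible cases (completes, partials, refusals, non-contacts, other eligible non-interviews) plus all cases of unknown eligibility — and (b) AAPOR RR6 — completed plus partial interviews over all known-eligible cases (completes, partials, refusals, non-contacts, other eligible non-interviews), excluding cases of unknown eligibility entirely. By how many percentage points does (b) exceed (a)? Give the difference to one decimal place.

Declined to participate = 12 + 35 = 47
No answer / not reached = 19 + 56 = 75
Eligibility not determined = 25 + 19 = 44
Numerator → 85 + 12 = 97
Denominator → 85 + 12 + 47 + 75 + 12 + 44 = 275
RR2 = 97 / 275 = 0.3527
Denominator → 85 + 12 + 47 + 75 + 12 = 231
RR6 = 97 / 231 = 0.4199
Difference = 41.99 − 35.27 = 6.72 percentage points

6.7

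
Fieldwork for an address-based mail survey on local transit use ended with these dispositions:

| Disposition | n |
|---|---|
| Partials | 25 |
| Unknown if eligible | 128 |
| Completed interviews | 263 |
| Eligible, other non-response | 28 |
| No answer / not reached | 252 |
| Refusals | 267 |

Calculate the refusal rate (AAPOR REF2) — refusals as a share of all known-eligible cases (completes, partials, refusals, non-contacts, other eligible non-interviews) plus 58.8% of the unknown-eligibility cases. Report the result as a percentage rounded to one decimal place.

Num: 267
Eligible (known): 263 + 25 + 267 + 252 + 28 = 835
Eligible share of unknowns: 0.5880 × 128 = 75.26
Denom: 835 + 75.26 = 910.26
REF2 = 267 / 910.26 = 0.2933

29.3%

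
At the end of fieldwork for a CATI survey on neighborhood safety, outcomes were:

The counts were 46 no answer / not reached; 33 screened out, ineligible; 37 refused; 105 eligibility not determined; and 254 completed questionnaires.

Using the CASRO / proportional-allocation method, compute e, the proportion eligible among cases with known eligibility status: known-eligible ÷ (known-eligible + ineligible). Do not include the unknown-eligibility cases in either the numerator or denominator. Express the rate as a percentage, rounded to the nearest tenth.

Known eligible: 254 + 37 + 46 = 337
e = 337 / (337 + 33) = 337 / 370 = 0.9108

91.1%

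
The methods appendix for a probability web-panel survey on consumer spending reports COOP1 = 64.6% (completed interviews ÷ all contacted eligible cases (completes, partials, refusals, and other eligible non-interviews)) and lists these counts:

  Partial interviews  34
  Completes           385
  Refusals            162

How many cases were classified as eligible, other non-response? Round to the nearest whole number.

15

COOP1 = 385 / D = 0.646
D = 385 / 0.646 = 596.0
Other denominator terms total 581
eligible, other non-response = 596.0 − 581 ≈ 15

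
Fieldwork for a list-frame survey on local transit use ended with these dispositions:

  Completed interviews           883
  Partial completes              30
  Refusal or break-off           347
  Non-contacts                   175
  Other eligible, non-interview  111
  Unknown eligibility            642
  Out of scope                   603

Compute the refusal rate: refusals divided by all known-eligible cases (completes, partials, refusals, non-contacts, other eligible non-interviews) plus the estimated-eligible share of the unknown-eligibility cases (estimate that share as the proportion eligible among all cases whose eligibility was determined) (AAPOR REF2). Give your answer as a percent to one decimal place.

17.3%

Top = 347
Known eligible = 883 + 30 + 347 + 175 + 111 = 1546
e = 1546 / (1546 + 603) = 1546 / 2149 = 0.7194
e × U = 0.7194 × 642 = 461.85
Base = 1546 + 461.85 = 2007.85
REF2 = 347 / 2007.85 = 0.1728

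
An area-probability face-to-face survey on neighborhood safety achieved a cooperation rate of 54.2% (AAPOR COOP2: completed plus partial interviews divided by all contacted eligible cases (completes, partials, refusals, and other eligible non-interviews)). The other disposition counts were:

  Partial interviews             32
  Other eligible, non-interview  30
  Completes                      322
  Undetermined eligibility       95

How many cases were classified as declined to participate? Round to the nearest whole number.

Numerator = 322 + 32 = 354
COOP2 = 354 / D = 0.542
D = 354 / 0.542 = 653.1
Remaining denominator categories sum to 384
declined to participate = 653.1 − 384 ≈ 269

269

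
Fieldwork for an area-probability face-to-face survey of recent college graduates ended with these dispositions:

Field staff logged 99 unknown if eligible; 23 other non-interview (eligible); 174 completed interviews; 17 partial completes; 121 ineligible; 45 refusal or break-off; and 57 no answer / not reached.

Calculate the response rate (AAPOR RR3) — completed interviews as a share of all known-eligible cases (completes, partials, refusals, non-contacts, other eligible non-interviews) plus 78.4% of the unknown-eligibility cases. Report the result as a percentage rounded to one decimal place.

Top = 174
Eligible (known) = 174 + 17 + 45 + 57 + 23 = 316
e × U = 0.7840 × 99 = 77.62
Denominator = 316 + 77.62 = 393.62
RR3 = 174 / 393.62 = 0.4421

44.2%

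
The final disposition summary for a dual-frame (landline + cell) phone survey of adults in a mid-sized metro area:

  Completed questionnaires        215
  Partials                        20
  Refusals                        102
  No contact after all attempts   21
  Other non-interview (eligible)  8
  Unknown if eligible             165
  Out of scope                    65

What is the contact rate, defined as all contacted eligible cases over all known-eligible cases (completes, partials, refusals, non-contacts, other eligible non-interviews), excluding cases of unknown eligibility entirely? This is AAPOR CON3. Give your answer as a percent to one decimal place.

Numerator = 215 + 20 + 102 + 8 = 345
Denom = 215 + 20 + 102 + 21 + 8 = 366
CON3 = 345 / 366 = 0.9426

94.3%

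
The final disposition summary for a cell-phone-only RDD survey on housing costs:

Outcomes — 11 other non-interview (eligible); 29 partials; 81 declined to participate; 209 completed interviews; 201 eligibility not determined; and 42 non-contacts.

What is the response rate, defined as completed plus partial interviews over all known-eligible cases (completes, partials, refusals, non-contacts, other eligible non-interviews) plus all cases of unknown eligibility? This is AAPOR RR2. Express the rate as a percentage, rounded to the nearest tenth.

Top → 209 + 29 = 238
Denom → 209 + 29 + 81 + 42 + 11 + 201 = 573
RR2 = 238 / 573 = 0.4154

41.5%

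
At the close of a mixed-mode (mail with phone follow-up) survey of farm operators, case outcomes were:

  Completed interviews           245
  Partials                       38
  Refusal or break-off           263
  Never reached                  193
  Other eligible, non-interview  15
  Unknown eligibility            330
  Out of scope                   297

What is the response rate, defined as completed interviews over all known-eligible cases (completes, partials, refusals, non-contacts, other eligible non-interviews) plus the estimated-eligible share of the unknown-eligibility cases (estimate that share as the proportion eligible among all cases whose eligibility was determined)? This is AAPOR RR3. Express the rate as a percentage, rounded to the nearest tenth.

24.7%

Numerator: 245
Determined eligible: 245 + 38 + 263 + 193 + 15 = 754
e = 754 / (754 + 297) = 754 / 1051 = 0.7174
Estimated eligible among unknowns: 0.7174 × 330 = 236.74
Denominator: 754 + 236.74 = 990.74
RR3 = 245 / 990.74 = 0.2473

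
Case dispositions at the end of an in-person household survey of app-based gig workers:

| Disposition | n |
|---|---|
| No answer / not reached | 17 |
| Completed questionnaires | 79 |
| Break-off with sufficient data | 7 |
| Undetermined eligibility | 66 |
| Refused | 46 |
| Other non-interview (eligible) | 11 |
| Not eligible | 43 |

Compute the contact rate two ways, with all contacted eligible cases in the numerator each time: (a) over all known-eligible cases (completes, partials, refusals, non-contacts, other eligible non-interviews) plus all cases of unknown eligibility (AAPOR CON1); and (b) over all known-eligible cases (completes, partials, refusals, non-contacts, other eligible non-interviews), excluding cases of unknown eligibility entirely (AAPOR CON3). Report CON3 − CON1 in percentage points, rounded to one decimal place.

Num → 79 + 7 + 46 + 11 = 143
Denom → 79 + 7 + 46 + 17 + 11 + 66 = 226
CON1 = 143 / 226 = 0.6327
Denom → 79 + 7 + 46 + 17 + 11 = 160
CON3 = 143 / 160 = 0.8938
Difference = 89.38 − 63.27 = 26.11 percentage points

26.1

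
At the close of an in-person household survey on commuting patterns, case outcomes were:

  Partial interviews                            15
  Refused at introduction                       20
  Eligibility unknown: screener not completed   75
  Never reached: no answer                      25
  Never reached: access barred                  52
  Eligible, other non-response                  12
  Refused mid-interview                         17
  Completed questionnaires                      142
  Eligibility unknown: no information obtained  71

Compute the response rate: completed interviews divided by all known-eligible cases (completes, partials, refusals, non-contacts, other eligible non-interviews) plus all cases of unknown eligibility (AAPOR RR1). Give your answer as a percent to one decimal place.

Declined to participate = 20 + 17 = 37
Non-contacts = 25 + 52 = 77
Unknown eligibility = 75 + 71 = 146
Top = 142
Denom = 142 + 15 + 37 + 77 + 12 + 146 = 429
RR1 = 142 / 429 = 0.3310

33.1%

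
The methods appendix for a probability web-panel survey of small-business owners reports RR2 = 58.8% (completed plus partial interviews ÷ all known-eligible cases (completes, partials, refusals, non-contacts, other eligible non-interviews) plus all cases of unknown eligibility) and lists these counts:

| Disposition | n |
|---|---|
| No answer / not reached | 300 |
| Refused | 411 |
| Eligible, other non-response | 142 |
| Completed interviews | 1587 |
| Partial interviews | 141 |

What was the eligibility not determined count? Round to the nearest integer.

358

Num → 1587 + 141 = 1728
RR2 = 1728 / D = 0.588
D = 1728 / 0.588 = 2938.8
Rest of base = 2581
eligibility not determined = 2938.8 − 2581 ≈ 358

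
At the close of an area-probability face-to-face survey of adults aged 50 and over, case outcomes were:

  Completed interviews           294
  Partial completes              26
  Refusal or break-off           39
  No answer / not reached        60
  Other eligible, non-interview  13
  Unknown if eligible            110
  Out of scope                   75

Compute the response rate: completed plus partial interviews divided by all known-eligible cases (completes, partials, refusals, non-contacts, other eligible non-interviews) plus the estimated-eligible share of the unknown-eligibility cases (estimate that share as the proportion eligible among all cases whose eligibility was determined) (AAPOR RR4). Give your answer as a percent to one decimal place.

60.9%

Numerator = 294 + 26 = 320
Determined eligible = 294 + 26 + 39 + 60 + 13 = 432
e = 432 / (432 + 75) = 432 / 507 = 0.8521
Estimated eligible among unknowns = 0.8521 × 110 = 93.73
Denominator = 432 + 93.73 = 525.73
RR4 = 320 / 525.73 = 0.6087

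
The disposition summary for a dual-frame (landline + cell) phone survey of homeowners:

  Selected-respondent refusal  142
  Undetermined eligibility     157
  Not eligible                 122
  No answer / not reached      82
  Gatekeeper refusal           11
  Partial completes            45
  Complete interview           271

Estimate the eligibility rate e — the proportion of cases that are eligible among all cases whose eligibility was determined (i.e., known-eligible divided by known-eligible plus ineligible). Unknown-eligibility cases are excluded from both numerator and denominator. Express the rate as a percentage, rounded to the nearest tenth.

Declined to participate = 11 + 142 = 153
Eligible (known) = 271 + 45 + 153 + 82 = 551
e = 551 / (551 + 122) = 551 / 673 = 0.8187

81.9%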